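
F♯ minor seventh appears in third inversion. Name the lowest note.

E

F♯ minor seventh = F-sharp–A–C-sharp–E. Third inversion → seventh in the bass = E.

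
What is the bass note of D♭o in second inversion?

D♭o in root position is Db–Fb–Abb.
Second inversion places the fifth in the bass, which is Abb.

Abb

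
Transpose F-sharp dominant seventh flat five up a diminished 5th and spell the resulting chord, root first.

C – E – Gb – Bb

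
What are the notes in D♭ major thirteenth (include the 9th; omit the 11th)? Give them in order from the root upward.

D-flat, F, A-flat, C, E-flat, B-flat

D♭ major thirteenth: major thirteenth on D-flat.
- root: D-flat
- major 3rd: F
- perfect 5th: A-flat
- major 7th: C
- major 9th: E-flat
- major 13th: B-flat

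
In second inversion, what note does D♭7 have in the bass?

Ab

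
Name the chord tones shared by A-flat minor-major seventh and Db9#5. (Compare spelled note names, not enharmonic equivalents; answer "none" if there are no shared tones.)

A-flat minor-major seventh = A♭, C♭, E♭, G.
Db9#5 = D♭, F, A, C♭, E♭.
Shared: C♭, E♭.

C♭  E♭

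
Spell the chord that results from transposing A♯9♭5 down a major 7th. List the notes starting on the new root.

B D♯ F A C♯

A♯ down a major 7th → B. New chord: B dominant ninth flat five.
- root: B
- major 3rd: D♯
- diminished 5th: F
- minor 7th: A
- major 9th: C♯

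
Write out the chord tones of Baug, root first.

B, D#, F##

Baug: augmented triad on B.
Root: B
Major 3rd (3rd): D#
Augmented 5th (5th): F##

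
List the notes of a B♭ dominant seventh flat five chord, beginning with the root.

B-flat – D – F-flat – A-flat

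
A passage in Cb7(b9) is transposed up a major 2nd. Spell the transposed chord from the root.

Cb up a major 2nd → Db. New chord: Db dominant seventh flat nine.
- root: Db
- major 3rd: F
- perfect 5th: Ab
- minor 7th: Cb
- minor 9th: Ebb

Db F Ab Cb Ebb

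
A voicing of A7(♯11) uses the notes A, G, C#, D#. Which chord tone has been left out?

A7(♯11) = A, C#, E, G, D#. The voicing lacks the 5th (perfect 5th), E.

E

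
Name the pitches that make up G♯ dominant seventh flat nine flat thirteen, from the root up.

G-sharp B-sharp D-sharp F-sharp A E

Root G-sharp, quality dominant seventh flat nine flat thirteen:
Root: G-sharp
Major 3rd (3rd): B-sharp
Perfect 5th (5th): D-sharp
Minor 7th (7th): F-sharp
Minor 9th (9th): A
Minor 13th (13th): E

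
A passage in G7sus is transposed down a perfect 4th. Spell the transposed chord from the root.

Transposed root: G → D (perfect 4th down). So we spell D dominant seventh suspended fourth:
Root: D
Perfect 4th (4th): G
Perfect 5th (5th): A
Minor 7th (7th): C

D  G  A  C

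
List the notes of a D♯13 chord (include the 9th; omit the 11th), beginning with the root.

D♯  F𝄪  A♯  C♯  E♯  B♯

Root D♯, quality dominant thirteenth:
D♯ — root
F𝄪 — major 3rd
A♯ — perfect 5th
C♯ — minor 7th
E♯ — major 9th
B♯ — major 13th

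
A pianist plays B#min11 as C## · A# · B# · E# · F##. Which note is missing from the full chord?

B#min11 = B#, D#, F##, A#, C##, E#. The voicing lacks the 3rd (minor 3rd), D#.

D#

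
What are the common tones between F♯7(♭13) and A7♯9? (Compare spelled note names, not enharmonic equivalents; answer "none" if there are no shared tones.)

C# E

F♯7(♭13): F# A# C# E D
A7♯9: A C# E G B#
Common to both → C#, E.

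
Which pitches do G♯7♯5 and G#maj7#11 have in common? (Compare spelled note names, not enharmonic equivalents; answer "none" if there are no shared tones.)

G♯7♯5: G# B# D## F#
G#maj7#11: G# B# D# F## C##
Common to both → G#, B#.

G# B#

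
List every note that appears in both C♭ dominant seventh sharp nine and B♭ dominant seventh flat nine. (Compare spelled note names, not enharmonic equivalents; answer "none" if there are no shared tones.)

C-flat, D

C♭ dominant seventh sharp nine = C-flat, E-flat, G-flat, B-double-flat, D.
B♭ dominant seventh flat nine = B-flat, D, F, A-flat, C-flat.
Shared: C-flat, D.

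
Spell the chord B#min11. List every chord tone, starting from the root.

B#min11: minor eleventh on B#.
root → B#
3rd (minor 3rd) → D#
5th (perfect 5th) → F##
7th (minor 7th) → A#
9th (major 9th) → C##
11th (perfect 11th) → E#

B#  D#  F##  A#  C##  E#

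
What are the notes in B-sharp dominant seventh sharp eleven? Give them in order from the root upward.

B-sharp  D-double-sharp  F-double-sharp  A-sharp  E-double-sharp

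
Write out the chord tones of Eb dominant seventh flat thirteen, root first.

Eb dominant seventh flat thirteen: dominant seventh flat thirteen on E-flat.
- root: E-flat
- major 3rd: G
- perfect 5th: B-flat
- minor 7th: D-flat
- minor 13th: C-flat

E-flat, G, B-flat, D-flat, C-flat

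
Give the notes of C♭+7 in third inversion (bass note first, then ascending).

In root position, C♭+7 is Cb–Eb–G–Bbb.
Third inversion puts the seventh (Bbb) in the bass.

Bbb, Cb, Eb, G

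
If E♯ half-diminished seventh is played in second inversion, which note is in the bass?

E♯ half-diminished seventh = E-sharp–G-sharp–B–D-sharp. Second inversion → fifth in the bass = B.

B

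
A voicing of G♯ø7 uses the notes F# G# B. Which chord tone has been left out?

D

G♯ø7 = G#, B, D, F#. The voicing lacks the 5th (diminished 5th), D.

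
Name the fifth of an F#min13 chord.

C#

Root of F#min13 = F#. The 5th is a perfect 5th: F# up a perfect 5th → C#.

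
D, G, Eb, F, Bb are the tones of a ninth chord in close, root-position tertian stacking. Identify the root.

Eb

Stacking in thirds gives Eb – G – Bb – D – F, so Eb is the root — Eb major ninth.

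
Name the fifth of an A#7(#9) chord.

E♯

A#7(#9) is built on A♯; its 5th is a perfect 5th above the root.
A fifth above A uses the letter E, and the perfect 5th above A♯ is E♯.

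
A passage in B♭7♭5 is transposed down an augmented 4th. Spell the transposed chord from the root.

F♭  A♭  C𝄫  E𝄫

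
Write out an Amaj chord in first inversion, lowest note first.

C# E A

Amaj = A–C#–E; first inversion → third (C#) lowest.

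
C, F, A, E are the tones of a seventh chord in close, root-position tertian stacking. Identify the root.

F

Arranged so that each adjacent pair is a third by letter name: F – A – C – E.
The bottom of that stack, F, is the root (this is F major seventh).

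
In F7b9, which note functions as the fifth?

F7b9 is built on F; its 5th is a perfect 5th above the root.
A fifth above F uses the letter C, and the perfect 5th above F is C.

C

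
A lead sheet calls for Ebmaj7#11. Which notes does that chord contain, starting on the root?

Eb G Bb D A

Root Eb, quality major seventh sharp eleven:
Eb — root
G — major 3rd
Bb — perfect 5th
D — major 7th
A — augmented 11th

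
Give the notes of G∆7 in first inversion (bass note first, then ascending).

G∆7 = G–B–D–F#; first inversion → third (B) lowest.

B, D, F#, G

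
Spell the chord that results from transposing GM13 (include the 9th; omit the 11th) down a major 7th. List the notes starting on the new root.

Ab, C, Eb, G, Bb, F

Transposed root: G → Ab (major 7th down). So we spell Ab major thirteenth:
- root: Ab
- major 3rd: C
- perfect 5th: Eb
- major 7th: G
- major 9th: Bb
- major 13th: F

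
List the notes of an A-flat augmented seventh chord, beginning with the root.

Ab – C – E – Gb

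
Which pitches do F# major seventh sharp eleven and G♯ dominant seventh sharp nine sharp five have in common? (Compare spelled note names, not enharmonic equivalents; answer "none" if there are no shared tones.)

F# major seventh sharp eleven: F# A# C# E# B#
G♯ dominant seventh sharp nine sharp five: G# B# D## F# A##
Common to both → F#, B#.

F# – B#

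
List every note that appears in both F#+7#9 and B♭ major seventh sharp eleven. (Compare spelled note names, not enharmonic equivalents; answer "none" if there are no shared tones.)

E

F#+7#9 = F#, A#, C##, E, G##.
B♭ major seventh sharp eleven = Bb, D, F, A, E.
Shared: E.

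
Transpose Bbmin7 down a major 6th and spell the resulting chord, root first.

Db – Fb – Ab – Cb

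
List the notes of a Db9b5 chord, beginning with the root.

Db, F, Abb, Cb, Eb

Db9b5: dominant ninth flat five on Db.
Root: Db
Major 3rd (3rd): F
Diminished 5th (5th): Abb
Minor 7th (7th): Cb
Major 9th (9th): Eb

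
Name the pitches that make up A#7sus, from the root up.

Root A#, quality dominant seventh suspended fourth:
A# — root
D# — perfect 4th
E# — perfect 5th
G# — minor 7th

A# – D# – E# – G#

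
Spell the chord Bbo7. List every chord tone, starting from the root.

Root Bb, quality diminished seventh:
Bb — root
Db — minor 3rd
Fb — diminished 5th
Abb — diminished 7th

Bb – Db – Fb – Abb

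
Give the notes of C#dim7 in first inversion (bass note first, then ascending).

C#dim7 = C#–E–G–Bb; first inversion → third (E) lowest.

E, G, Bb, C#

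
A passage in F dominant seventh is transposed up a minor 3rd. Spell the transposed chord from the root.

F up a minor 3rd → Ab. New chord: Ab dominant seventh.
root → Ab
3rd (major 3rd) → C
5th (perfect 5th) → Eb
7th (minor 7th) → Gb

Ab, C, Eb, Gb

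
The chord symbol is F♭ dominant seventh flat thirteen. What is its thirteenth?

D-double-flat

Root of F♭ dominant seventh flat thirteen = F-flat. The 13th is a minor 13th: F-flat up a minor 13th → D-double-flat.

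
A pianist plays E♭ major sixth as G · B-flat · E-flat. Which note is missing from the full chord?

C

The full E♭ major sixth chord is E-flat, G, B-flat, C.
Comparing with the voicing, the major 6th (6th) — C — is absent.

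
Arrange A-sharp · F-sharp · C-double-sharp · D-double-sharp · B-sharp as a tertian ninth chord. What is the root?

Arranged so that each adjacent pair is a third by letter name: B-sharp – D-double-sharp – F-sharp – A-sharp – C-double-sharp.
The bottom of that stack, B-sharp, is the root (this is B-sharp dominant ninth flat five).

B-sharp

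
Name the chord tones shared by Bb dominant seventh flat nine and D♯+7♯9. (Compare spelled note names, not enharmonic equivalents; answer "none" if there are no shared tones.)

Bb dominant seventh flat nine: Bb D F Ab Cb
D♯+7♯9: D# F## A## C# E##
Common to both → none.

none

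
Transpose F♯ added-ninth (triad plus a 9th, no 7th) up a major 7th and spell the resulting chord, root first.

F-sharp up a major 7th → E-sharp. New chord: E-sharp added-ninth.
root → E-sharp
3rd (major 3rd) → G-double-sharp
5th (perfect 5th) → B-sharp
9th (major 9th) → F-double-sharp

E-sharp, G-double-sharp, B-sharp, F-double-sharp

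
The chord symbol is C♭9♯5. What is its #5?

G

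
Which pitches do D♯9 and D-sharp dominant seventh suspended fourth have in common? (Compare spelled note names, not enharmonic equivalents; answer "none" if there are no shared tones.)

D♯9 = D#, F##, A#, C#, E#.
D-sharp dominant seventh suspended fourth = D#, G#, A#, C#.
Shared: D#, A#, C#.

D# A# C#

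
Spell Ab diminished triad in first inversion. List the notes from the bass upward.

Ab diminished triad = Ab–Cb–Ebb; first inversion → third (Cb) lowest.

Cb, Ebb, Ab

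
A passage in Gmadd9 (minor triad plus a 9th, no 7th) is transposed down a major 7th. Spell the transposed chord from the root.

A major 7th down from G is Ab, so the new chord is Ab minor added-ninth.
root → Ab
3rd (minor 3rd) → Cb
5th (perfect 5th) → Eb
9th (major 9th) → Bb

Ab – Cb – Eb – Bb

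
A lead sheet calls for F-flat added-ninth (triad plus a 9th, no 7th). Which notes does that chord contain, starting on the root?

F-flat, A-flat, C-flat, G-flat

F-flat added-ninth is an added-ninth built on F-flat.
Root: F-flat
Major 3rd (3rd): A-flat
Perfect 5th (5th): C-flat
Major 9th (9th): G-flat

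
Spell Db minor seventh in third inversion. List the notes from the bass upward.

In root position, Db minor seventh is D-flat–F-flat–A-flat–C-flat.
Third inversion puts the seventh (C-flat) in the bass.

C-flat, D-flat, F-flat, A-flat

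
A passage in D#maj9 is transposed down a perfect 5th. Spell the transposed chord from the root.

A perfect 5th down from D# is G#, so the new chord is G# major ninth.
- root: G#
- major 3rd: B#
- perfect 5th: D#
- major 7th: F##
- major 9th: A#

G# – B# – D# – F## – A#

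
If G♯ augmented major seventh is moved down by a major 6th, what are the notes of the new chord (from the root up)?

Transposed root: G# → B (major 6th down). So we spell B augmented major seventh:
root → B
3rd (major 3rd) → D#
5th (augmented 5th) → F##
7th (major 7th) → A#

B  D#  F##  A#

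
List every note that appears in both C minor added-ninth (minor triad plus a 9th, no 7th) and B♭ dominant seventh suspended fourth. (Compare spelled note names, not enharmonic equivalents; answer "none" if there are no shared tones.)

C minor added-ninth = C, E-flat, G, D.
B♭ dominant seventh suspended fourth = B-flat, E-flat, F, A-flat.
Shared: E-flat.

E-flat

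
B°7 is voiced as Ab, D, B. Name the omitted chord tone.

The full B°7 chord is B, D, F, Ab.
Comparing with the voicing, the diminished 5th (5th) — F — is absent.

F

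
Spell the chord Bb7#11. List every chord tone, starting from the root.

Bb7#11 is a dominant seventh sharp eleven built on Bb.
- root: Bb
- major 3rd: D
- perfect 5th: F
- minor 7th: Ab
- augmented 11th: E

Bb  D  F  Ab  E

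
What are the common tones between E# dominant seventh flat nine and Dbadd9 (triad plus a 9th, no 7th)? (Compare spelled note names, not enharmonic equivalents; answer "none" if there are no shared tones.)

E# dominant seventh flat nine: E♯ G𝄪 B♯ D♯ F♯
Dbadd9: D♭ F A♭ E♭
Common to both → none.

none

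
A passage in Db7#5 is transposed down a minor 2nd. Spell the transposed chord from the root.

Transposed root: D♭ → C (minor 2nd down). So we spell C augmented seventh:
- root: C
- major 3rd: E
- augmented 5th: G♯
- minor 7th: B♭

C E G♯ B♭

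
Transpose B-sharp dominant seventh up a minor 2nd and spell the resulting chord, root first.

Transposed root: B-sharp → C-sharp (minor 2nd up). So we spell C-sharp dominant seventh:
- root: C-sharp
- major 3rd: E-sharp
- perfect 5th: G-sharp
- minor 7th: B

C-sharp – E-sharp – G-sharp – B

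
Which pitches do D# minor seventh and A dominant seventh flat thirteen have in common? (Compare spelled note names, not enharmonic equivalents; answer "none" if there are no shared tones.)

D# minor seventh = D-sharp, F-sharp, A-sharp, C-sharp.
A dominant seventh flat thirteen = A, C-sharp, E, G, F.
Shared: C-sharp.

C-sharp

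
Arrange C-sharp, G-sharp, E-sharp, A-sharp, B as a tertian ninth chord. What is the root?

A-sharp

Stacking in thirds gives A-sharp – C-sharp – E-sharp – G-sharp – B, so A-sharp is the root — A-sharp minor seventh flat nine.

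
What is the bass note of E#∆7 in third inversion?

D##

E#∆7 in root position is E#–G##–B#–D##.
Third inversion places the seventh in the bass, which is D##.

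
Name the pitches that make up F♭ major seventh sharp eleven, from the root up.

Root Fb, quality major seventh sharp eleven:
Root: Fb
Major 3rd (3rd): Ab
Perfect 5th (5th): Cb
Major 7th (7th): Eb
Augmented 11th (11th): Bb

Fb, Ab, Cb, Eb, Bb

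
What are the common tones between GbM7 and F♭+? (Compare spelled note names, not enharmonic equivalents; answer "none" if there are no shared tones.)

GbM7: G♭ B♭ D♭ F
F♭+: F♭ A♭ C
Common to both → none.

none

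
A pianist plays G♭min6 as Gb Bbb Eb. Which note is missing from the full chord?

Db

The full G♭min6 chord is Gb, Bbb, Db, Eb.
Comparing with the voicing, the perfect 5th (5th) — Db — is absent.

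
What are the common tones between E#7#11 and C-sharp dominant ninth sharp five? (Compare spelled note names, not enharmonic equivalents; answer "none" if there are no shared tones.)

E#7#11 = E♯, G𝄪, B♯, D♯, A𝄪.
C-sharp dominant ninth sharp five = C♯, E♯, G𝄪, B, D♯.
Shared: E♯, G𝄪, D♯.

E♯  G𝄪  D♯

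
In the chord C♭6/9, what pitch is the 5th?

Root of C♭6/9 = C♭. The 5th is a perfect 5th: C♭ up a perfect 5th → G♭.

G♭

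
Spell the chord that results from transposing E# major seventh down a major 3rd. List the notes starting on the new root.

C-sharp E-sharp G-sharp B-sharp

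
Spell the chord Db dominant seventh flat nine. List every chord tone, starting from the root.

Db  F  Ab  Cb  Ebb

Db dominant seventh flat nine is a dominant seventh flat nine built on Db.
- root: Db
- major 3rd: F
- perfect 5th: Ab
- minor 7th: Cb
- minor 9th: Ebb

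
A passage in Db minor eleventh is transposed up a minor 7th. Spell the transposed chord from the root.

Cb – Ebb – Gb – Bbb – Db – Fb

A minor 7th up from Db is Cb, so the new chord is Cb minor eleventh.
root → Cb
3rd (minor 3rd) → Ebb
5th (perfect 5th) → Gb
7th (minor 7th) → Bbb
9th (major 9th) → Db
11th (perfect 11th) → Fb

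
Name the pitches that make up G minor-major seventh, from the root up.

Root G, quality minor-major seventh:
G — root
B-flat — minor 3rd
D — perfect 5th
F-sharp — major 7th

G – B-flat – D – F-sharp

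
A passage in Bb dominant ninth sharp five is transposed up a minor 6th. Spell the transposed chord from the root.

A minor 6th up from B-flat is G-flat, so the new chord is G-flat dominant ninth sharp five.
Root: G-flat
Major 3rd (3rd): B-flat
Augmented 5th (5th): D
Minor 7th (7th): F-flat
Major 9th (9th): A-flat

G-flat, B-flat, D, F-flat, A-flat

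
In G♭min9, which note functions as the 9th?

A♭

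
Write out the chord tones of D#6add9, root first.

D#, F##, A#, B#, E#

D#6add9 is a six-nine built on D#.
- root: D#
- major 3rd: F##
- perfect 5th: A#
- major 6th: B#
- major 9th: E#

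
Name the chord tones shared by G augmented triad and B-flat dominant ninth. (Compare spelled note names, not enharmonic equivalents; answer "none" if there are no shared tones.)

none

G augmented triad = G, B, D-sharp.
B-flat dominant ninth = B-flat, D, F, A-flat, C.
Shared: none.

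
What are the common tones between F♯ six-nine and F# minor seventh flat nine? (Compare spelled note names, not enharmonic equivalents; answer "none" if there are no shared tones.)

F♯ six-nine: F-sharp A-sharp C-sharp D-sharp G-sharp
F# minor seventh flat nine: F-sharp A C-sharp E G
Common to both → F-sharp, C-sharp.

F-sharp C-sharp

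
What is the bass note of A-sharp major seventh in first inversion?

C-double-sharp

A-sharp major seventh = A-sharp–C-double-sharp–E-sharp–G-double-sharp. First inversion → third in the bass = C-double-sharp.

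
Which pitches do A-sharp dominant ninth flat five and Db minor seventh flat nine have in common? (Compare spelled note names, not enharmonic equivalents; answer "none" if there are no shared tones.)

none

A-sharp dominant ninth flat five = A-sharp, C-double-sharp, E, G-sharp, B-sharp.
Db minor seventh flat nine = D-flat, F-flat, A-flat, C-flat, E-double-flat.
Shared: none.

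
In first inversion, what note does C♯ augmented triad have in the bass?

E-sharp

C♯ augmented triad in root position is C-sharp–E-sharp–G-double-sharp.
First inversion places the third in the bass, which is E-sharp.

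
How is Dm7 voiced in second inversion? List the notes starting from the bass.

Dm7 = D–F–A–C; second inversion → fifth (A) lowest.

A  C  D  F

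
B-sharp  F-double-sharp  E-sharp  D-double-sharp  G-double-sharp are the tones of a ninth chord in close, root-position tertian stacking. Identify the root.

Arranged so that each adjacent pair is a third by letter name: E-sharp – G-double-sharp – B-sharp – D-double-sharp – F-double-sharp.
The bottom of that stack, E-sharp, is the root (this is E-sharp major ninth).

E-sharp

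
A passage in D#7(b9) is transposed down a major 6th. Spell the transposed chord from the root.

F# A# C# E G

A major 6th down from D# is F#, so the new chord is F# dominant seventh flat nine.
- root: F#
- major 3rd: A#
- perfect 5th: C#
- minor 7th: E
- minor 9th: G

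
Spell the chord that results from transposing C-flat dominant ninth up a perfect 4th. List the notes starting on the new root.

F-flat A-flat C-flat E-double-flat G-flat

C-flat up a perfect 4th → F-flat. New chord: F-flat dominant ninth.
- root: F-flat
- major 3rd: A-flat
- perfect 5th: C-flat
- minor 7th: E-double-flat
- major 9th: G-flat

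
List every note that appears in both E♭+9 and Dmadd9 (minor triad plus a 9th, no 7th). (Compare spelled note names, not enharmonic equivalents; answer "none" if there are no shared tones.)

E♭+9: Eb G B Db F
Dmadd9: D F A E
Common to both → F.

F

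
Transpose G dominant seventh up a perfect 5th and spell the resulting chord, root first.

D, F-sharp, A, C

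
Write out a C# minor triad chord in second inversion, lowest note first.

In root position, C# minor triad is C-sharp–E–G-sharp.
Second inversion puts the fifth (G-sharp) in the bass.

G-sharp C-sharp E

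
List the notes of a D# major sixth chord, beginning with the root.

D# F## A# B#

D# major sixth: major sixth on D#.
- root: D#
- major 3rd: F##
- perfect 5th: A#
- major 6th: B#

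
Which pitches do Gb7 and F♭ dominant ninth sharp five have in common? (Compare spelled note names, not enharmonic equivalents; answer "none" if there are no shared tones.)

Gb7 = Gb, Bb, Db, Fb.
F♭ dominant ninth sharp five = Fb, Ab, C, Ebb, Gb.
Shared: Gb, Fb.

Gb, Fb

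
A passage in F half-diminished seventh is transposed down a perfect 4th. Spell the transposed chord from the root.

C, E-flat, G-flat, B-flat

Transposed root: F → C (perfect 4th down). So we spell C half-diminished seventh:
- root: C
- minor 3rd: E-flat
- diminished 5th: G-flat
- minor 7th: B-flat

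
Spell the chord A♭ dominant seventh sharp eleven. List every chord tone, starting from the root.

A♭ dominant seventh sharp eleven: dominant seventh sharp eleven on A♭.
A♭ — root
C — major 3rd
E♭ — perfect 5th
G♭ — minor 7th
D — augmented 11th

A♭, C, E♭, G♭, D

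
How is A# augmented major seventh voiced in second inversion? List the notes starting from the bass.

A# augmented major seventh = A♯–C𝄪–E𝄪–G𝄪; second inversion → fifth (E𝄪) lowest.

E𝄪 – G𝄪 – A♯ – C𝄪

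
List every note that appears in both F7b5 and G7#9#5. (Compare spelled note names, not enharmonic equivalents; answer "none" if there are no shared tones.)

F7b5: F A Cb Eb
G7#9#5: G B D# F A#
Common to both → F.

F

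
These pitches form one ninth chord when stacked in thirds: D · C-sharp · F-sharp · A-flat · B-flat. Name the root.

Stacking in thirds gives B-flat – D – F-sharp – A-flat – C-sharp, so B-flat is the root — B-flat dominant seventh sharp nine sharp five.

B-flat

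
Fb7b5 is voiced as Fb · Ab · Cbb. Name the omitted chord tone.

Ebb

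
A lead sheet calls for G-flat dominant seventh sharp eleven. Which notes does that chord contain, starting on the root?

G-flat dominant seventh sharp eleven: dominant seventh sharp eleven on Gb.
Gb — root
Bb — major 3rd
Db — perfect 5th
Fb — minor 7th
C — augmented 11th

Gb  Bb  Db  Fb  C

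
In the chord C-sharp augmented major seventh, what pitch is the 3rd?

E#

C-sharp augmented major seventh is built on C#; its 3rd is a major 3rd above the root.
A third above C uses the letter E, and the major 3rd above C# is E#.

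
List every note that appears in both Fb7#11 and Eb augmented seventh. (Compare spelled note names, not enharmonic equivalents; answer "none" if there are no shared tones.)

none

Fb7#11: Fb Ab Cb Ebb Bb
Eb augmented seventh: Eb G B Db
Common to both → none.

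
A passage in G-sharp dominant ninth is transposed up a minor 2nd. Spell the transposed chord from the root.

A  C-sharp  E  G  B

A minor 2nd up from G-sharp is A, so the new chord is A dominant ninth.
root → A
3rd (major 3rd) → C-sharp
5th (perfect 5th) → E
7th (minor 7th) → G
9th (major 9th) → B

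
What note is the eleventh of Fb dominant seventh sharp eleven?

Fb dominant seventh sharp eleven is built on Fb; its 11th is an augmented 11th above the root.
A fourth above F uses the letter B, and the augmented 11th above Fb is Bb.

Bb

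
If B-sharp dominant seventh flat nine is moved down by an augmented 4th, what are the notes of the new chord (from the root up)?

Transposed root: B-sharp → F-sharp (augmented 4th down). So we spell F-sharp dominant seventh flat nine:
Root: F-sharp
Major 3rd (3rd): A-sharp
Perfect 5th (5th): C-sharp
Minor 7th (7th): E
Minor 9th (9th): G

F-sharp A-sharp C-sharp E G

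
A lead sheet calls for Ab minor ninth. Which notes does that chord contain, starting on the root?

A-flat C-flat E-flat G-flat B-flat

Root A-flat, quality minor ninth:
Root: A-flat
Minor 3rd (3rd): C-flat
Perfect 5th (5th): E-flat
Minor 7th (7th): G-flat
Major 9th (9th): B-flat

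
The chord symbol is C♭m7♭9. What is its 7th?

Bbb

C♭m7♭9 is built on Cb; its 7th is a minor 7th above the root.
A seventh above C uses the letter B, and the minor 7th above Cb is Bbb.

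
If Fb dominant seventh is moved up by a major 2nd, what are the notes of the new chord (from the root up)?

Transposed root: F♭ → G♭ (major 2nd up). So we spell G♭ dominant seventh:
G♭ — root
B♭ — major 3rd
D♭ — perfect 5th
F♭ — minor 7th

G♭, B♭, D♭, F♭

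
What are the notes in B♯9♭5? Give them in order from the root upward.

B#, D##, F#, A#, C##

B♯9♭5: dominant ninth flat five on B#.
Root: B#
Major 3rd (3rd): D##
Diminished 5th (5th): F#
Minor 7th (7th): A#
Major 9th (9th): C##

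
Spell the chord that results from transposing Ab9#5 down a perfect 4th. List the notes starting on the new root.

Eb  G  B  Db  F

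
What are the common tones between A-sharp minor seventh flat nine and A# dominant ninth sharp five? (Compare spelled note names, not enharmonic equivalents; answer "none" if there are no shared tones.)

A-sharp minor seventh flat nine = A-sharp, C-sharp, E-sharp, G-sharp, B.
A# dominant ninth sharp five = A-sharp, C-double-sharp, E-double-sharp, G-sharp, B-sharp.
Shared: A-sharp, G-sharp.

A-sharp, G-sharp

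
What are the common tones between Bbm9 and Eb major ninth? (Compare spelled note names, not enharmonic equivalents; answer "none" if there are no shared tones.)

Bbm9 = Bb, Db, F, Ab, C.
Eb major ninth = Eb, G, Bb, D, F.
Shared: Bb, F.

Bb, F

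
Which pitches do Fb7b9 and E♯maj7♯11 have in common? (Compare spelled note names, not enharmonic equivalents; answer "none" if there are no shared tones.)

none

Fb7b9 = Fb, Ab, Cb, Ebb, Gbb.
E♯maj7♯11 = E#, G##, B#, D##, A##.
Shared: none.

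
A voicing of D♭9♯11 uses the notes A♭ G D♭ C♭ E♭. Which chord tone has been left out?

D♭9♯11 = D♭, F, A♭, C♭, E♭, G. The voicing lacks the 3rd (major 3rd), F.

F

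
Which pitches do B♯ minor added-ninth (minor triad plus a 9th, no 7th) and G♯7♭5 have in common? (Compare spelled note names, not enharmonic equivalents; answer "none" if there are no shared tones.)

B#

B♯ minor added-ninth = B#, D#, F##, C##.
G♯7♭5 = G#, B#, D, F#.
Shared: B#.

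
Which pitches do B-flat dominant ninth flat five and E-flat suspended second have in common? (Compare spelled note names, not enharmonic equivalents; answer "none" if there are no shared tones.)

Bb

B-flat dominant ninth flat five: Bb D Fb Ab C
E-flat suspended second: Eb F Bb
Common to both → Bb.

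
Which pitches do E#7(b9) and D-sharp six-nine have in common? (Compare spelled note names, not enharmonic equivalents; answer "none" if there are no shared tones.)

E#7(b9): E# G## B# D# F#
D-sharp six-nine: D# F## A# B# E#
Common to both → E#, B#, D#.

E#  B#  D#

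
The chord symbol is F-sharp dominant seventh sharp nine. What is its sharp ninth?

G-double-sharp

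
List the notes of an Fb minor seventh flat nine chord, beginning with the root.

F♭, A𝄫, C♭, E𝄫, G𝄫

Root F♭, quality minor seventh flat nine:
Root: F♭
Minor 3rd (3rd): A𝄫
Perfect 5th (5th): C♭
Minor 7th (7th): E𝄫
Minor 9th (9th): G𝄫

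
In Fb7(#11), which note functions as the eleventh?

Fb7(#11) is built on F♭; its 11th is an augmented 11th above the root.
A fourth above F uses the letter B, and the augmented 11th above F♭ is B♭.

B♭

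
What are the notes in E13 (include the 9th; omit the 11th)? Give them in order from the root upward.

E, G#, B, D, F#, C#

E13 is a dominant thirteenth built on E.
root → E
3rd (major 3rd) → G#
5th (perfect 5th) → B
7th (minor 7th) → D
9th (major 9th) → F#
13th (major 13th) → C#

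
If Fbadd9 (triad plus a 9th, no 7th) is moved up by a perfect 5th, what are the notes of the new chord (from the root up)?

Cb  Eb  Gb  Db

Transposed root: Fb → Cb (perfect 5th up). So we spell Cb added-ninth:
root → Cb
3rd (major 3rd) → Eb
5th (perfect 5th) → Gb
9th (major 9th) → Db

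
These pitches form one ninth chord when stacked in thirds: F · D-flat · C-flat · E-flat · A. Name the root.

D-flat

Stacking in thirds gives D-flat – F – A – C-flat – E-flat, so D-flat is the root — D-flat dominant ninth sharp five.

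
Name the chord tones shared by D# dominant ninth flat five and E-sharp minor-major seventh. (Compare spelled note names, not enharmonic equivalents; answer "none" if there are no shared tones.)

E-sharp

D# dominant ninth flat five = D-sharp, F-double-sharp, A, C-sharp, E-sharp.
E-sharp minor-major seventh = E-sharp, G-sharp, B-sharp, D-double-sharp.
Shared: E-sharp.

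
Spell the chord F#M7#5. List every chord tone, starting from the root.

F♯, A♯, C𝄪, E♯

F#M7#5: augmented major seventh on F♯.
root → F♯
3rd (major 3rd) → A♯
5th (augmented 5th) → C𝄪
7th (major 7th) → E♯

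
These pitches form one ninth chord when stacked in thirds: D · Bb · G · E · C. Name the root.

C

Stacking in thirds gives C – E – G – Bb – D, so C is the root — C dominant ninth.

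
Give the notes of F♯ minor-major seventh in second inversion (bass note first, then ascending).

C-sharp – E-sharp – F-sharp – A

In root position, F♯ minor-major seventh is F-sharp–A–C-sharp–E-sharp.
Second inversion puts the fifth (C-sharp) in the bass.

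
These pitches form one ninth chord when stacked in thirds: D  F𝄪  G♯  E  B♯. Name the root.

E

Stacking in thirds gives E – G♯ – B♯ – D – F𝄪, so E is the root — E dominant seventh sharp nine sharp five.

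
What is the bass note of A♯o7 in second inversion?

E

A♯o7 = A#–C#–E–G. Second inversion → fifth in the bass = E.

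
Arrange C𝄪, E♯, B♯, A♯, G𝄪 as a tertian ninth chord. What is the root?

A♯

Arranged so that each adjacent pair is a third by letter name: A♯ – C𝄪 – E♯ – G𝄪 – B♯.
The bottom of that stack, A♯, is the root (this is A♯ major ninth).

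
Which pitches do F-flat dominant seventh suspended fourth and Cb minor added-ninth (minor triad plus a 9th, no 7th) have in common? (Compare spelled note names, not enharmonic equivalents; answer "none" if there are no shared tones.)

Cb Ebb

F-flat dominant seventh suspended fourth: Fb Bbb Cb Ebb
Cb minor added-ninth: Cb Ebb Gb Db
Common to both → Cb, Ebb.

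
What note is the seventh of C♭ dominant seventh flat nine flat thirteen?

Root of C♭ dominant seventh flat nine flat thirteen = C♭. The 7th is a minor 7th: C♭ up a minor 7th → B𝄫.

B𝄫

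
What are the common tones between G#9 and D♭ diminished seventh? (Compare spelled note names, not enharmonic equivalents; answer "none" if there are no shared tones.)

none

G#9 = G#, B#, D#, F#, A#.
D♭ diminished seventh = Db, Fb, Abb, Cbb.
Shared: none.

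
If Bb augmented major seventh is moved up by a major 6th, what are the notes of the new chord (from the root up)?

G, B, D-sharp, F-sharp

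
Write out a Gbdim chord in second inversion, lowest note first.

In root position, Gbdim is G♭–B𝄫–D𝄫.
Second inversion puts the fifth (D𝄫) in the bass.

D𝄫 – G♭ – B𝄫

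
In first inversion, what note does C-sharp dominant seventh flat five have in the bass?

C-sharp dominant seventh flat five = C-sharp–E-sharp–G–B. First inversion → third in the bass = E-sharp.

E-sharp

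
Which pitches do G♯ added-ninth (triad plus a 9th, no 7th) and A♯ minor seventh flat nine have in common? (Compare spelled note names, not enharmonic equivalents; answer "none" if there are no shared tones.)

G-sharp, A-sharp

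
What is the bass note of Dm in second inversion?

A

Dm = D–F–A. Second inversion → fifth in the bass = A.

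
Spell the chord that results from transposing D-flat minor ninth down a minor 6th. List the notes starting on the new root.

A minor 6th down from D-flat is F, so the new chord is F minor ninth.
root → F
3rd (minor 3rd) → A-flat
5th (perfect 5th) → C
7th (minor 7th) → E-flat
9th (major 9th) → G

F, A-flat, C, E-flat, G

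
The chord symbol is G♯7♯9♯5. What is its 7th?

F#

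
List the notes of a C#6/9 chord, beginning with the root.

C♯, E♯, G♯, A♯, D♯

Root C♯, quality six-nine:
Root: C♯
Major 3rd (3rd): E♯
Perfect 5th (5th): G♯
Major 6th (6th): A♯
Major 9th (9th): D♯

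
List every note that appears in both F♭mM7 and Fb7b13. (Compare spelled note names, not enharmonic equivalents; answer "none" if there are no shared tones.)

F♭mM7 = F♭, A𝄫, C♭, E♭.
Fb7b13 = F♭, A♭, C♭, E𝄫, D𝄫.
Shared: F♭, C♭.

F♭ C♭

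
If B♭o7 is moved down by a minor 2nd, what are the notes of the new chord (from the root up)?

Bb down a minor 2nd → A. New chord: A diminished seventh.
A — root
C — minor 3rd
Eb — diminished 5th
Gb — diminished 7th

A C Eb Gb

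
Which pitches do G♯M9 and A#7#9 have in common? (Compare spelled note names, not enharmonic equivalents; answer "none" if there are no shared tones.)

G♯M9: G# B# D# F## A#
A#7#9: A# C## E# G# B##
Common to both → G#, A#.

G#  A#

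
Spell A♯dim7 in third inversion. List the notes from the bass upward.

In root position, A♯dim7 is A#–C#–E–G.
Third inversion puts the seventh (G) in the bass.

G, A#, C#, E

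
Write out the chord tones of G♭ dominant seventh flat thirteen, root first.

G♭ dominant seventh flat thirteen: dominant seventh flat thirteen on G-flat.
G-flat — root
B-flat — major 3rd
D-flat — perfect 5th
F-flat — minor 7th
E-double-flat — minor 13th

G-flat, B-flat, D-flat, F-flat, E-double-flat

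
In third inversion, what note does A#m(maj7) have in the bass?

G##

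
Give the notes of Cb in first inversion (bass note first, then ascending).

Eb Gb Cb

In root position, Cb is Cb–Eb–Gb.
First inversion puts the third (Eb) in the bass.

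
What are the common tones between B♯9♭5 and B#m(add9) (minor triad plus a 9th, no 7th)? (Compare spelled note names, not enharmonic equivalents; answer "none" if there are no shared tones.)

B#, C##

B♯9♭5 = B#, D##, F#, A#, C##.
B#m(add9) = B#, D#, F##, C##.
Shared: B#, C##.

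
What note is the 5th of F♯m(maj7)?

F♯m(maj7) is built on F#; its 5th is a perfect 5th above the root.
A fifth above F uses the letter C, and the perfect 5th above F# is C#.

C#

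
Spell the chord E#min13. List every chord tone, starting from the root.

E#  G#  B#  D#  F##  A#  C##

Root E#, quality minor thirteenth:
E# — root
G# — minor 3rd
B# — perfect 5th
D# — minor 7th
F## — major 9th
A# — perfect 11th
C## — major 13th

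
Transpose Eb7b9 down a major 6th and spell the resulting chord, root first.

Gb – Bb – Db – Fb – Abb

Transposed root: Eb → Gb (major 6th down). So we spell Gb dominant seventh flat nine:
root → Gb
3rd (major 3rd) → Bb
5th (perfect 5th) → Db
7th (minor 7th) → Fb
9th (minor 9th) → Abb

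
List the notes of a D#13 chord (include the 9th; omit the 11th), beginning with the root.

D#, F##, A#, C#, E#, B#

D#13: dominant thirteenth on D#.
Root: D#
Major 3rd (3rd): F##
Perfect 5th (5th): A#
Minor 7th (7th): C#
Major 9th (9th): E#
Major 13th (13th): B#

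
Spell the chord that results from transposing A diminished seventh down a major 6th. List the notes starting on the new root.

A major 6th down from A is C, so the new chord is C diminished seventh.
- root: C
- minor 3rd: E-flat
- diminished 5th: G-flat
- diminished 7th: B-double-flat

C E-flat G-flat B-double-flat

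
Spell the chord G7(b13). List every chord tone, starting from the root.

G, B, D, F, Eb

Root G, quality dominant seventh flat thirteen:
root → G
3rd (major 3rd) → B
5th (perfect 5th) → D
7th (minor 7th) → F
13th (minor 13th) → Eb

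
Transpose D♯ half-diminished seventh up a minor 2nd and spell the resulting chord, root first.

E G B-flat D

Transposed root: D-sharp → E (minor 2nd up). So we spell E half-diminished seventh:
E — root
G — minor 3rd
B-flat — diminished 5th
D — minor 7th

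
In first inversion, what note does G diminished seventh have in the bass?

Bb

G diminished seventh = G–Bb–Db–Fb. First inversion → third in the bass = Bb.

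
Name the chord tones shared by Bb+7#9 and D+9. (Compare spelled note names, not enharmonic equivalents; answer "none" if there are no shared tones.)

D, F♯

Bb+7#9: B♭ D F♯ A♭ C♯
D+9: D F♯ A♯ C E
Common to both → D, F♯.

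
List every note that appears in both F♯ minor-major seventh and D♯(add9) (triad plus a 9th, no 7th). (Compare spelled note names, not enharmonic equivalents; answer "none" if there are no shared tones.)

E♯

F♯ minor-major seventh = F♯, A, C♯, E♯.
D♯(add9) = D♯, F𝄪, A♯, E♯.
Shared: E♯.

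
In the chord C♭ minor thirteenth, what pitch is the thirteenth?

C♭ minor thirteenth is built on C-flat; its 13th is a major 13th above the root.
A sixth above C uses the letter A, and the major 13th above C-flat is A-flat.

A-flat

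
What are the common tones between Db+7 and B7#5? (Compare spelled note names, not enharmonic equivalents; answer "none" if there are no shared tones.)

Db+7 = Db, F, A, Cb.
B7#5 = B, D#, F##, A.
Shared: A.

A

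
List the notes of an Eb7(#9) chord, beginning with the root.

Root Eb, quality dominant seventh sharp nine:
root → Eb
3rd (major 3rd) → G
5th (perfect 5th) → Bb
7th (minor 7th) → Db
9th (augmented 9th) → F#

Eb – G – Bb – Db – F#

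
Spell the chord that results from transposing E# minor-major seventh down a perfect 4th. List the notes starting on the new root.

B# D# F## A##

E# down a perfect 4th → B#. New chord: B# minor-major seventh.
root → B#
3rd (minor 3rd) → D#
5th (perfect 5th) → F##
7th (major 7th) → A##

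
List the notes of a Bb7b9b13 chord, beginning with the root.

Bb – D – F – Ab – Cb – Gb

Root Bb, quality dominant seventh flat nine flat thirteen:
root → Bb
3rd (major 3rd) → D
5th (perfect 5th) → F
7th (minor 7th) → Ab
9th (minor 9th) → Cb
13th (minor 13th) → Gb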